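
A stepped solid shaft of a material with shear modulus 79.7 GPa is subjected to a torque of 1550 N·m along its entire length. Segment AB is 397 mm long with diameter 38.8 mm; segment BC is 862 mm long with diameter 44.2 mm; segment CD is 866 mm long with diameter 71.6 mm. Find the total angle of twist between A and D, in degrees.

4.93°

J_AB = π(0.0388)⁴/32 = 2.22×10^-7 m⁴; J_BC = π(0.0442)⁴/32 = 3.75×10^-7 m⁴; J_CD = π(0.0716)⁴/32 = 2.58×10^-6 m⁴.
θ = (T/G)·Σ L_i/J_i = (1550/79.7×10⁹)·(0.397/2.22×10^-7 + 0.862/3.75×10^-7 + 0.866/2.58×10^-6) = 0.08597 rad.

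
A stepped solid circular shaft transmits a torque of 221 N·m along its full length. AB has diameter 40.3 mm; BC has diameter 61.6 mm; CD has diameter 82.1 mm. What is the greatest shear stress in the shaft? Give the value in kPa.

Under the same torque, τ_max = 16T/(πd³) is largest where d is smallest — segment AB (d = 40.3 mm).
τ_max = 16·221.0/(π·(0.0403)³) = 1.720×10^7 Pa.

17200 kPa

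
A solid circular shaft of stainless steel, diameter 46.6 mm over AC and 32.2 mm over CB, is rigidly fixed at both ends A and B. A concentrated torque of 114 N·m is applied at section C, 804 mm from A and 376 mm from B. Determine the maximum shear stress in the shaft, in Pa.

5.70e6 Pa

Compatibility: T_A·a/J_AC = T_B·b/J_CB with T_A + T_B = T₀.
J_AC = 4.63×10^-7 m⁴, J_CB = 1.06×10^-7 m⁴, so T_A = T₀·(J_AC/a)/((J_AC/a)+(J_CB/b)) = 76.64 N·m, T_B = 37.36 N·m.
τ in each portion: τ_AC = 3.86×10^6 Pa, τ_CB = 5.70×10^6 Pa; maximum is in CB.
τ_max = T_CB·r/J = 37.36·0.0161/1.06×10^-7 = 5.699×10^6 Pa.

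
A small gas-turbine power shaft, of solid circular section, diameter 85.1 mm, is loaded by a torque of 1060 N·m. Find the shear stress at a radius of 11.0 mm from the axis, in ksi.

0.328 ksi

J = πd⁴/32 = π(0.0851)⁴/32 = 5.149×10^-6 m⁴.
Shear stress varies linearly with radius: τ = T·r/J = 1060 × 0.0110 / 5.149×10^-6 = 2.265×10^6 Pa.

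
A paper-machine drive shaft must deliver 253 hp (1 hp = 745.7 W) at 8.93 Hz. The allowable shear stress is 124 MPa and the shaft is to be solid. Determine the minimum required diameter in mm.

ω = 2π·8.93 = 56.11 rad/s, so T = P/ω = 253×745.7 / 56.11 = 3362 N·m.
For a solid shaft τ_max = 16T/(πd³), so d = (16T/(π τ_allow))^(1/3) = (16·3362/(π·1.24×10^8))^(1/3) = 0.05169 m.

51.7 mm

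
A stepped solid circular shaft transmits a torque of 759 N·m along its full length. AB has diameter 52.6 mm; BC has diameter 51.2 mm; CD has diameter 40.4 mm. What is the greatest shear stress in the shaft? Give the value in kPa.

58600 kPa

Under the same torque, τ_max = 16T/(πd³) is largest where d is smallest — segment CD (d = 40.4 mm).
τ_max = 16·759.0/(π·(0.0404)³) = 5.862×10^7 Pa.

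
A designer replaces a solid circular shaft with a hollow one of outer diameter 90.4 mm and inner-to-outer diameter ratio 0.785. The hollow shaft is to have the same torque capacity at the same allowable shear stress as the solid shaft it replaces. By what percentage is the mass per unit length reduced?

47.2 %

Equal τ_max and T ⇒ the solid shaft needs d_s³ = d_o³(1−k⁴), so d_s = 90.4·(1−0.785⁴)^(1/3) = 77.10 mm.
Area ratio A_h/A_s = d_o²(1−k²)/d_s² = (1−k²)/(1−k⁴)^(2/3) = 0.5277.
Mass saving = 1 − 0.5277 = 47.2 %.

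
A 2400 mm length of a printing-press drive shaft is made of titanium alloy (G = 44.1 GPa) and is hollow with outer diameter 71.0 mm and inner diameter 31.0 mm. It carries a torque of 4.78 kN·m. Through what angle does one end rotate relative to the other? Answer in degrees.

6.20°

J = π(d_o⁴ − d_i⁴)/32 = π(0.0710⁴ − 0.0310⁴)/32 = 2.404×10^-6 m⁴.
θ = T·L/(G·J) = 4780 × 2.40 / (44.1×10⁹ × 2.404×10^-6) = 0.1082 rad.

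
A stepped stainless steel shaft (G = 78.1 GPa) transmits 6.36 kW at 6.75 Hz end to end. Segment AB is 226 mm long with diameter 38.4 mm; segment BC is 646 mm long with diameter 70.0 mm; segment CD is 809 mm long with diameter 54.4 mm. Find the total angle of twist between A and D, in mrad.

ω = 2π·6.75 = 42.41 rad/s, so T = P/ω = 6.36×10³ / 42.41 = 150.0 N·m.
J_AB = π(0.0384)⁴/32 = 2.13×10^-7 m⁴; J_BC = π(0.0700)⁴/32 = 2.36×10^-6 m⁴; J_CD = π(0.0544)⁴/32 = 8.60×10^-7 m⁴.
θ = (T/G)·Σ L_i/J_i = (150.0/78.1×10⁹)·(0.226/2.13×10^-7 + 0.646/2.36×10^-6 + 0.809/8.60×10^-7) = 4.366×10^-3 rad.

4.37 mrad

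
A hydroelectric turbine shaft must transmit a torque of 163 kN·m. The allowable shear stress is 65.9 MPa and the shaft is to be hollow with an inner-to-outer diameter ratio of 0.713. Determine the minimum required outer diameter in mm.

257 mm

For a hollow shaft with d_i/d_o = 0.713: τ_max = 16T/(π d_o³ (1−k⁴)), so d_o = [16T/(π τ_allow (1−k⁴))]^(1/3) = [16·163000/(π·6.59×10^7·0.7416)]^(1/3) = 0.2571 m.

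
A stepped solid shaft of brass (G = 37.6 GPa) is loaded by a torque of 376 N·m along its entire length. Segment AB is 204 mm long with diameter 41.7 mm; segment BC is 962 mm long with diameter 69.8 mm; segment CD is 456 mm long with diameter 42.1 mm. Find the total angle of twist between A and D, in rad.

0.0258 rad

J_AB = π(0.0417)⁴/32 = 2.97×10^-7 m⁴; J_BC = π(0.0698)⁴/32 = 2.33×10^-6 m⁴; J_CD = π(0.0421)⁴/32 = 3.08×10^-7 m⁴.
θ = (T/G)·Σ L_i/J_i = (376.0/37.6×10⁹)·(0.204/2.97×10^-7 + 0.962/2.33×10^-6 + 0.456/3.08×10^-7) = 0.02579 rad.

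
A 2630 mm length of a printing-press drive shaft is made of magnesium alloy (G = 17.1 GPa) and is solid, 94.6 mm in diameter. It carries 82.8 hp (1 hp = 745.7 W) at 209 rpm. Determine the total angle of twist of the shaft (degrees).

3.16°

ω = 2π·209/60 = 21.89 rad/s, so T = P/ω = 82.8×745.7 / 21.89 = 2821 N·m.
J = πd⁴/32 = π(0.0946)⁴/32 = 7.863×10^-6 m⁴.
θ = T·L/(G·J) = 2821 × 2.63 / (17.1×10⁹ × 7.863×10^-6) = 0.05518 rad.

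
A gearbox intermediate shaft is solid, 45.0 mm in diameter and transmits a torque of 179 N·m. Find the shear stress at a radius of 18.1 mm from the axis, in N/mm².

J = πd⁴/32 = π(0.0450)⁴/32 = 4.026×10^-7 m⁴.
Shear stress varies linearly with radius: τ = T·r/J = 179.0 × 0.0181 / 4.026×10^-7 = 8.048×10^6 Pa.

8.05 N/mm²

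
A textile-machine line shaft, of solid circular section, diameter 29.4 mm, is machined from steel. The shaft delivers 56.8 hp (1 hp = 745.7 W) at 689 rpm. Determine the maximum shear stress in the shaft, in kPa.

118000 kPa

ω = 2π·689/60 = 72.15 rad/s, so T = P/ω = 56.8×745.7 / 72.15 = 587.0 N·m.
J = πd⁴/32 = π(0.0294)⁴/32 = 7.335×10^-8 m⁴.
τ_max = T·r/J = 587.0 × 0.0147 / 7.335×10^-8 = 1.177×10^8 Pa.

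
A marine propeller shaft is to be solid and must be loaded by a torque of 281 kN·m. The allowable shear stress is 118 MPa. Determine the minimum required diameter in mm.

230 mm

For a solid shaft τ_max = 16T/(πd³), so d = (16T/(π τ_allow))^(1/3) = (16·281000/(π·1.18×10^8))^(1/3) = 0.2298 m.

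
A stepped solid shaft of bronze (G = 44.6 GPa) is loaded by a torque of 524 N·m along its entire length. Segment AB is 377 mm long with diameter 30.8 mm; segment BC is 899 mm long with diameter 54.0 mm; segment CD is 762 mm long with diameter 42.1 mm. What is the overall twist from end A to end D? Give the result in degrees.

J_AB = π(0.0308)⁴/32 = 8.83×10^-8 m⁴; J_BC = π(0.0540)⁴/32 = 8.35×10^-7 m⁴; J_CD = π(0.0421)⁴/32 = 3.08×10^-7 m⁴.
θ = (T/G)·Σ L_i/J_i = (524.0/44.6×10⁹)·(0.377/8.83×10^-8 + 0.899/8.35×10^-7 + 0.762/3.08×10^-7) = 0.09182 rad.

5.26°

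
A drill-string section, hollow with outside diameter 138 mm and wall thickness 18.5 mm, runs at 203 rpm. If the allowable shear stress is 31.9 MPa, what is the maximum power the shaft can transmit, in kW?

250 kW

J = π(d_o⁴ − d_i⁴)/32 = π(0.138⁴ − 0.101⁴)/32 = 2.539×10^-5 m⁴.
T_max = τ_allow·J/r = 3.19×10^7 × 2.539×10^-5 / 0.0690 = 11740 N·m.
ω = 2π·203/60 = 21.26 rad/s, so P_max = T_max·ω = 2.495×10^5 W.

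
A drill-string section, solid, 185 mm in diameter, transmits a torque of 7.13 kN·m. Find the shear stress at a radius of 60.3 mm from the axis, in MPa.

J = πd⁴/32 = π(0.185)⁴/32 = 1.150×10^-4 m⁴.
Shear stress varies linearly with radius: τ = T·r/J = 7130 × 0.0603 / 1.150×10^-4 = 3.739×10^6 Pa.

3.74 MPa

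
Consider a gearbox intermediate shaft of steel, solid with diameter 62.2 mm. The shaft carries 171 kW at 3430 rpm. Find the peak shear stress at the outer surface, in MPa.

10.1 MPa

ω = 2π·3430/60 = 359.2 rad/s, so T = P/ω = 171×10³ / 359.2 = 476.1 N·m.
J = πd⁴/32 = π(0.0622)⁴/32 = 1.469×10^-6 m⁴.
τ_max = T·r/J = 476.1 × 0.0311 / 1.469×10^-6 = 1.008×10^7 Pa.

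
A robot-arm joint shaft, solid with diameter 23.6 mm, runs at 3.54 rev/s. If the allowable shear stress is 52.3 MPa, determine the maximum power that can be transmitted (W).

J = πd⁴/32 = π(0.0236)⁴/32 = 3.045×10^-8 m⁴.
T_max = τ_allow·J/r = 5.23×10^7 × 3.045×10^-8 / 0.0118 = 135.0 N·m.
ω = 2π·3.54 = 22.24 rad/s, so P_max = T_max·ω = 3002 W.

3000 W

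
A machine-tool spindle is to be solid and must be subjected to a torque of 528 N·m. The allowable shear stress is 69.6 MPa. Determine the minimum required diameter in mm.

33.8 mm

For a solid shaft τ_max = 16T/(πd³), so d = (16T/(π τ_allow))^(1/3) = (16·528.0/(π·6.96×10^7))^(1/3) = 0.03381 m.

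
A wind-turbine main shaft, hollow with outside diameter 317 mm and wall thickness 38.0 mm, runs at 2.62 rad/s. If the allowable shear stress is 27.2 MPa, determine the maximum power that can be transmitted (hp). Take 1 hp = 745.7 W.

398 hp

J = π(d_o⁴ − d_i⁴)/32 = π(0.317⁴ − 0.241⁴)/32 = 6.602×10^-4 m⁴.
T_max = τ_allow·J/r = 2.72×10^7 × 6.602×10^-4 / 0.159 = 113300 N·m.
ω = 2.62 rad/s, so P_max = T_max·ω = 2.968×10^5 W.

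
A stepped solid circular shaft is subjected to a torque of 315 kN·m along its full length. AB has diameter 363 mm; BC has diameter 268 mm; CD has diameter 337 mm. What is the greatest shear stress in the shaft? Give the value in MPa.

83.3 MPa

Under the same torque, τ_max = 16T/(πd³) is largest where d is smallest — segment BC (d = 268 mm).
τ_max = 16·315000/(π·(0.268)³) = 8.334×10^7 Pa.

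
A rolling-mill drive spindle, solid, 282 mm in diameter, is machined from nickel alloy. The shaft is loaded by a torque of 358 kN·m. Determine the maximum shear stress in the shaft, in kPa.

81300 kPa

J = πd⁴/32 = π(0.282)⁴/32 = 6.209×10^-4 m⁴.
τ_max = T·r/J = 358000 × 0.141 / 6.209×10^-4 = 8.130×10^7 Pa.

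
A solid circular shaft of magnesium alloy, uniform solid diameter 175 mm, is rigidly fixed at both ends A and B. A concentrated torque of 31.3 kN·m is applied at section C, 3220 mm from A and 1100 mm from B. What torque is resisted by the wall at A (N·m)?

7970 N·m

With uniform GJ and both ends fixed, compatibility θ_AC = θ_CB gives T_A·a = T_B·b, together with T_A + T_B = T₀.
T_A = T₀·b/(a+b) = 31300·1100/4320 = 7970 N·m; T_B = 23330 N·m.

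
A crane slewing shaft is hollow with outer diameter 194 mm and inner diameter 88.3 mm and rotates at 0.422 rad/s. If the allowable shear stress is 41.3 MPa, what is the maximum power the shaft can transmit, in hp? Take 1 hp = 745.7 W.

32.1 hp

J = π(d_o⁴ − d_i⁴)/32 = π(0.194⁴ − 0.0883⁴)/32 = 1.331×10^-4 m⁴.
T_max = τ_allow·J/r = 4.13×10^7 × 1.331×10^-4 / 0.0970 = 56670 N·m.
ω = 0.422 rad/s, so P_max = T_max·ω = 2.391×10^4 W.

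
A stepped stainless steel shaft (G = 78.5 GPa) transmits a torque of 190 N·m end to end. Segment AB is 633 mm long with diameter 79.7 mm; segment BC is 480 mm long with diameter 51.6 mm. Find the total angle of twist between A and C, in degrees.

0.118°

J_AB = π(0.0797)⁴/32 = 3.96×10^-6 m⁴; J_BC = π(0.0516)⁴/32 = 6.96×10^-7 m⁴.
θ = (T/G)·Σ L_i/J_i = (190.0/78.5×10⁹)·(0.633/3.96×10^-6 + 0.480/6.96×10^-7) = 2.056×10^-3 rad.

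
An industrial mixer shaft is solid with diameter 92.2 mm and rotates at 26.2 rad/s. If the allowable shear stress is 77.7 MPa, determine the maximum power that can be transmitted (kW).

313 kW

J = πd⁴/32 = π(0.0922)⁴/32 = 7.095×10^-6 m⁴.
T_max = τ_allow·J/r = 7.77×10^7 × 7.095×10^-6 / 0.0461 = 11960 N·m.
ω = 26.2 rad/s, so P_max = T_max·ω = 3.133×10^5 W.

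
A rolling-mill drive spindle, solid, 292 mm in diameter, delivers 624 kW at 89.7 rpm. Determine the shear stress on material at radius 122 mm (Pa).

1.14e7 Pa

ω = 2π·89.7/60 = 9.393 rad/s, so T = P/ω = 624×10³ / 9.393 = 66430 N·m.
J = πd⁴/32 = π(0.292)⁴/32 = 7.137×10^-4 m⁴.
Shear stress varies linearly with radius: τ = T·r/J = 66430 × 0.122 / 7.137×10^-4 = 1.136×10^7 Pa.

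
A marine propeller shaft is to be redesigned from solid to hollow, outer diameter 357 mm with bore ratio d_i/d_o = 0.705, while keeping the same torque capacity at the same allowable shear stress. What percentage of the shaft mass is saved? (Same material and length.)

39.2 %

Equal τ_max and T ⇒ the solid shaft needs d_s³ = d_o³(1−k⁴), so d_s = 357·(1−0.705⁴)^(1/3) = 324.8 mm.
Area ratio A_h/A_s = d_o²(1−k²)/d_s² = (1−k²)/(1−k⁴)^(2/3) = 0.6077.
Mass saving = 1 − 0.6077 = 39.2 %.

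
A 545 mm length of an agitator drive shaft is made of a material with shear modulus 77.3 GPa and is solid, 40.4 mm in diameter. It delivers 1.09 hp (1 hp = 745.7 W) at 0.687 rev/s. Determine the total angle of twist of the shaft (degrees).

0.291°

ω = 2π·0.687 = 4.317 rad/s, so T = P/ω = 1.09×745.7 / 4.317 = 188.3 N·m.
J = πd⁴/32 = π(0.0404)⁴/32 = 2.615×10^-7 m⁴.
θ = T·L/(G·J) = 188.3 × 0.545 / (77.3×10⁹ × 2.615×10^-7) = 5.076×10^-3 rad.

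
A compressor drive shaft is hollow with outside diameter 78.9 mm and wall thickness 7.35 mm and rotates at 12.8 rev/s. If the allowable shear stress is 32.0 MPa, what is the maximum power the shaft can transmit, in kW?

139 kW

J = π(d_o⁴ − d_i⁴)/32 = π(0.0789⁴ − 0.0642⁴)/32 = 2.137×10^-6 m⁴.
T_max = τ_allow·J/r = 3.20×10^7 × 2.137×10^-6 / 0.0395 = 1733 N·m.
ω = 2π·12.8 = 80.42 rad/s, so P_max = T_max·ω = 1.394×10^5 W.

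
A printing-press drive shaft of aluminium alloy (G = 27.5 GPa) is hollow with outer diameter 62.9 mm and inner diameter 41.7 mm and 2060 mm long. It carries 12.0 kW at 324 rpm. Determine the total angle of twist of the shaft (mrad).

ω = 2π·324/60 = 33.93 rad/s, so T = P/ω = 12.0×10³ / 33.93 = 353.7 N·m.
J = π(d_o⁴ − d_i⁴)/32 = π(0.0629⁴ − 0.0417⁴)/32 = 1.240×10^-6 m⁴.
θ = T·L/(G·J) = 353.7 × 2.06 / (27.5×10⁹ × 1.240×10^-6) = 0.02137 rad.

21.4 mrad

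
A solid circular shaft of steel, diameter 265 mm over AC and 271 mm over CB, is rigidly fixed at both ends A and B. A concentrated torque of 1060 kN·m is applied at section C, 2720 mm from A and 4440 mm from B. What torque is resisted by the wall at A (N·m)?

Compatibility: T_A·a/J_AC = T_B·b/J_CB with T_A + T_B = T₀.
J_AC = 4.84×10^-4 m⁴, J_CB = 5.30×10^-4 m⁴, so T_A = T₀·(J_AC/a)/((J_AC/a)+(J_CB/b)) = 634700 N·m, T_B = 425300 N·m.

635000 N·m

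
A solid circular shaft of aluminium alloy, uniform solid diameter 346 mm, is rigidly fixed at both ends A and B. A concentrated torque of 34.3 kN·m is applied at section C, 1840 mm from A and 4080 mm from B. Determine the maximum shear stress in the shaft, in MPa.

2.91 MPa

With uniform GJ and both ends fixed, compatibility θ_AC = θ_CB gives T_A·a = T_B·b, together with T_A + T_B = T₀.
T_A = T₀·b/(a+b) = 34300·4080/5920 = 23640 N·m; T_B = 10660 N·m.
τ in each portion: τ_AC = 2.91×10^6 Pa, τ_CB = 1.31×10^6 Pa; maximum is in AC.
τ_max = T_AC·r/J = 23640·0.173/1.41×10^-3 = 2.907×10^6 Pa.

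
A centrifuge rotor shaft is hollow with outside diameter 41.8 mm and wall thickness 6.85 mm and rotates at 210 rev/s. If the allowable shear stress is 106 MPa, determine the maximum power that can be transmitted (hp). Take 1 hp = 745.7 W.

2140 hp

J = π(d_o⁴ − d_i⁴)/32 = π(0.0418⁴ − 0.0281⁴)/32 = 2.385×10^-7 m⁴.
T_max = τ_allow·J/r = 1.06×10^8 × 2.385×10^-7 / 0.0209 = 1210 N·m.
ω = 2π·210 = 1319 rad/s, so P_max = T_max·ω = 1.596×10^6 W.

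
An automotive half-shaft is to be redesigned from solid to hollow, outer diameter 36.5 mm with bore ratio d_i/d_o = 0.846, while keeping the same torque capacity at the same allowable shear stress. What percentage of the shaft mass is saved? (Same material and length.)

Equal τ_max and T ⇒ the solid shaft needs d_s³ = d_o³(1−k⁴), so d_s = 36.5·(1−0.846⁴)^(1/3) = 28.73 mm.
Area ratio A_h/A_s = d_o²(1−k²)/d_s² = (1−k²)/(1−k⁴)^(2/3) = 0.4588.
Mass saving = 1 − 0.4588 = 54.1 %.

54.1 %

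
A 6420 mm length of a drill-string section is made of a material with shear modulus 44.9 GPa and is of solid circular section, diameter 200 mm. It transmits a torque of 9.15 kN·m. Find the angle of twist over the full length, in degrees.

0.477°

J = πd⁴/32 = π(0.200)⁴/32 = 1.571×10^-4 m⁴.
θ = T·L/(G·J) = 9150 × 6.42 / (44.9×10⁹ × 1.571×10^-4) = 8.329×10^-3 rad.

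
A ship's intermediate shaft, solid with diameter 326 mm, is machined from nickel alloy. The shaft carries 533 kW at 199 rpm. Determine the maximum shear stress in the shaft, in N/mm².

3.76 N/mm²

ω = 2π·199/60 = 20.84 rad/s, so T = P/ω = 533×10³ / 20.84 = 25580 N·m.
J = πd⁴/32 = π(0.326)⁴/32 = 1.109×10^-3 m⁴.
τ_max = T·r/J = 25580 × 0.163 / 1.109×10^-3 = 3.760×10^6 Pa.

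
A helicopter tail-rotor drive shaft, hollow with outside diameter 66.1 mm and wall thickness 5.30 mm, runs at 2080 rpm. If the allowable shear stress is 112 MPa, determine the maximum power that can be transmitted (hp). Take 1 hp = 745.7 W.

933 hp

J = π(d_o⁴ − d_i⁴)/32 = π(0.0661⁴ − 0.0555⁴)/32 = 9.427×10^-7 m⁴.
T_max = τ_allow·J/r = 1.12×10^8 × 9.427×10^-7 / 0.0330 = 3195 N·m.
ω = 2π·2080/60 = 217.8 rad/s, so P_max = T_max·ω = 6.958×10^5 W.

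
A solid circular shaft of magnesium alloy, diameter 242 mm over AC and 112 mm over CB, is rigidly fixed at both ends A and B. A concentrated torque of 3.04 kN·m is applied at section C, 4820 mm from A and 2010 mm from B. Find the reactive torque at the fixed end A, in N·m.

Compatibility: T_A·a/J_AC = T_B·b/J_CB with T_A + T_B = T₀.
J_AC = 3.37×10^-4 m⁴, J_CB = 1.54×10^-5 m⁴, so T_A = T₀·(J_AC/a)/((J_AC/a)+(J_CB/b)) = 2739 N·m, T_B = 301.3 N·m.

2740 N·m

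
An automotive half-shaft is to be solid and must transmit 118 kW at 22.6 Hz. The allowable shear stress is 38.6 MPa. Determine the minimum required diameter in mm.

ω = 2π·22.6 = 142.0 rad/s, so T = P/ω = 118×10³ / 142.0 = 831.0 N·m.
For a solid shaft τ_max = 16T/(πd³), so d = (16T/(π τ_allow))^(1/3) = (16·831.0/(π·3.86×10^7))^(1/3) = 0.04786 m.

47.9 mm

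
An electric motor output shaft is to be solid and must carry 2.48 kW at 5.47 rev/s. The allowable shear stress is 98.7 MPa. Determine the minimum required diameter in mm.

15.5 mm

ω = 2π·5.47 = 34.37 rad/s, so T = P/ω = 2.48×10³ / 34.37 = 72.16 N·m.
For a solid shaft τ_max = 16T/(πd³), so d = (16T/(π τ_allow))^(1/3) = (16·72.16/(π·9.87×10^7))^(1/3) = 0.01550 m.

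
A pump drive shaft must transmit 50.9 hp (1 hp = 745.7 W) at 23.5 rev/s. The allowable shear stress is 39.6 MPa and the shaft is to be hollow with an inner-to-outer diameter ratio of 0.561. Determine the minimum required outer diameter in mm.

33.2 mm

ω = 2π·23.5 = 147.7 rad/s, so T = P/ω = 50.9×745.7 / 147.7 = 257.1 N·m.
For a hollow shaft with d_i/d_o = 0.561: τ_max = 16T/(π d_o³ (1−k⁴)), so d_o = [16T/(π τ_allow (1−k⁴))]^(1/3) = [16·257.1/(π·3.96×10^7·0.9010)]^(1/3) = 0.03323 m.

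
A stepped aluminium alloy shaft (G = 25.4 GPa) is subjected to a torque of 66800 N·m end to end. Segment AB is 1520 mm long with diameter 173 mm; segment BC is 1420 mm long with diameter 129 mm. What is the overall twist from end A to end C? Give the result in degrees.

J_AB = π(0.173)⁴/32 = 8.79×10^-5 m⁴; J_BC = π(0.129)⁴/32 = 2.72×10^-5 m⁴.
θ = (T/G)·Σ L_i/J_i = (66800/25.4×10⁹)·(1.52/8.79×10^-5 + 1.42/2.72×10^-5) = 0.1828 rad.

10.5°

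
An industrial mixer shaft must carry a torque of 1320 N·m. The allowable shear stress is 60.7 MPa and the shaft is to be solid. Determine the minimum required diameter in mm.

For a solid shaft τ_max = 16T/(πd³), so d = (16T/(π τ_allow))^(1/3) = (16·1320/(π·6.07×10^7))^(1/3) = 0.04802 m.

48.0 mm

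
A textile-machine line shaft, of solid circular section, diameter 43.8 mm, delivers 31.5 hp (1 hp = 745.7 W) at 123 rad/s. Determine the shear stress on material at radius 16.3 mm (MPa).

8.62 MPa

ω = 123 rad/s, so T = P/ω = 31.5×745.7 / 123.0 = 191.0 N·m.
J = πd⁴/32 = π(0.0438)⁴/32 = 3.613×10^-7 m⁴.
Shear stress varies linearly with radius: τ = T·r/J = 191.0 × 0.0163 / 3.613×10^-7 = 8.615×10^6 Pa.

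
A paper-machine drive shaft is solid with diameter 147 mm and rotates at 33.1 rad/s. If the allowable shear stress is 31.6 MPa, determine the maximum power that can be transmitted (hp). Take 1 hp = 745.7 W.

J = πd⁴/32 = π(0.147)⁴/32 = 4.584×10^-5 m⁴.
T_max = τ_allow·J/r = 3.16×10^7 × 4.584×10^-5 / 0.0735 = 19710 N·m.
ω = 33.1 rad/s, so P_max = T_max·ω = 6.524×10^5 W.

875 hp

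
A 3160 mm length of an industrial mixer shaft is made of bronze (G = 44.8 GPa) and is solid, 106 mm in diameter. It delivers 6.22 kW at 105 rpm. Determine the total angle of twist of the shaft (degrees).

0.184°

ω = 2π·105/60 = 11.00 rad/s, so T = P/ω = 6.22×10³ / 11.00 = 565.7 N·m.
J = πd⁴/32 = π(0.106)⁴/32 = 1.239×10^-5 m⁴.
θ = T·L/(G·J) = 565.7 × 3.16 / (44.8×10⁹ × 1.239×10^-5) = 3.219×10^-3 rad.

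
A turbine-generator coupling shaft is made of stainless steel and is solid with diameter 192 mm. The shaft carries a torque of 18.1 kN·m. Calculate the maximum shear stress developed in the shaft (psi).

1890 psi

J = πd⁴/32 = π(0.192)⁴/32 = 1.334×10^-4 m⁴.
τ_max = T·r/J = 18100 × 0.0960 / 1.334×10^-4 = 1.302×10^7 Pa.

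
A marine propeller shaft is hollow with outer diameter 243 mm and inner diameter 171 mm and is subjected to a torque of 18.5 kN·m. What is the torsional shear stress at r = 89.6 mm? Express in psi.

J = π(d_o⁴ − d_i⁴)/32 = π(0.243⁴ − 0.171⁴)/32 = 2.584×10^-4 m⁴.
Shear stress varies linearly with radius: τ = T·r/J = 18500 × 0.0896 / 2.584×10^-4 = 6.416×10^6 Pa.

930 psi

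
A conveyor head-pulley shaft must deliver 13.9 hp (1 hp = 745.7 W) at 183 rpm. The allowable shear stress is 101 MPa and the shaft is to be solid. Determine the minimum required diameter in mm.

ω = 2π·183/60 = 19.16 rad/s, so T = P/ω = 13.9×745.7 / 19.16 = 540.9 N·m.
For a solid shaft τ_max = 16T/(πd³), so d = (16T/(π τ_allow))^(1/3) = (16·540.9/(π·1.01×10^8))^(1/3) = 0.03010 m.

30.1 mm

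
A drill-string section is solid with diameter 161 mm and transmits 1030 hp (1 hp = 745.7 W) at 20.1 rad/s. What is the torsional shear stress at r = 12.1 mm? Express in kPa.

7010 kPa

ω = 20.1 rad/s, so T = P/ω = 1030×745.7 / 20.10 = 38210 N·m.
J = πd⁴/32 = π(0.161)⁴/32 = 6.596×10^-5 m⁴.
Shear stress varies linearly with radius: τ = T·r/J = 38210 × 0.0121 / 6.596×10^-5 = 7.010×10^6 Pa.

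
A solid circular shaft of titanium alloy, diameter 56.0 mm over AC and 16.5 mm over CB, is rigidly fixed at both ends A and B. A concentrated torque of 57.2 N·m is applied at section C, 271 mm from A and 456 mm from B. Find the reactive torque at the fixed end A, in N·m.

56.9 N·m

Compatibility: T_A·a/J_AC = T_B·b/J_CB with T_A + T_B = T₀.
J_AC = 9.65×10^-7 m⁴, J_CB = 7.28×10^-9 m⁴, so T_A = T₀·(J_AC/a)/((J_AC/a)+(J_CB/b)) = 56.94 N·m, T_B = 0.2551 N·m.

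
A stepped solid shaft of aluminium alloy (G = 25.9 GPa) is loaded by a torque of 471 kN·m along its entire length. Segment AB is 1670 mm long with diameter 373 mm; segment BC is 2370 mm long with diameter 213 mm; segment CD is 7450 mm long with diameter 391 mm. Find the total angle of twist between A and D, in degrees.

16.5°

J_AB = π(0.373)⁴/32 = 1.90×10^-3 m⁴; J_BC = π(0.213)⁴/32 = 2.02×10^-4 m⁴; J_CD = π(0.391)⁴/32 = 2.29×10^-3 m⁴.
θ = (T/G)·Σ L_i/J_i = (471000/25.9×10⁹)·(1.67/1.90×10^-3 + 2.37/2.02×10^-4 + 7.45/2.29×10^-3) = 0.2883 rad.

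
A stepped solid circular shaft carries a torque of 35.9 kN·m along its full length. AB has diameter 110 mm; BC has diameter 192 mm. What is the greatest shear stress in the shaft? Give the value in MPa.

Under the same torque, τ_max = 16T/(πd³) is largest where d is smallest — segment AB (d = 110 mm).
τ_max = 16·35900/(π·(0.110)³) = 1.374×10^8 Pa.

137 MPa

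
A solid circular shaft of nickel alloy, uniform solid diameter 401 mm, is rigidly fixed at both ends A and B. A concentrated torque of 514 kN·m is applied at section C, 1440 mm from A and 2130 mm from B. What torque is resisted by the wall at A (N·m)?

307000 N·m

With uniform GJ and both ends fixed, compatibility θ_AC = θ_CB gives T_A·a = T_B·b, together with T_A + T_B = T₀.
T_A = T₀·b/(a+b) = 514000·2130/3570 = 306700 N·m; T_B = 207300 N·m.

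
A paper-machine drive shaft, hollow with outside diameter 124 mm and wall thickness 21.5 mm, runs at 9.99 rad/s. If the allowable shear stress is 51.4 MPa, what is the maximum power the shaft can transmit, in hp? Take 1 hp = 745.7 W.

J = π(d_o⁴ − d_i⁴)/32 = π(0.124⁴ − 0.0810⁴)/32 = 1.898×10^-5 m⁴.
T_max = τ_allow·J/r = 5.14×10^7 × 1.898×10^-5 / 0.0620 = 15740 N·m.
ω = 9.99 rad/s, so P_max = T_max·ω = 1.572×10^5 W.

211 hp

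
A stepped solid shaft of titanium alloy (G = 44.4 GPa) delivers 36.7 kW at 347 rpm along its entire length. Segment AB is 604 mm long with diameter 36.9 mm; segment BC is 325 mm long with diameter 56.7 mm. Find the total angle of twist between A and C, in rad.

ω = 2π·347/60 = 36.34 rad/s, so T = P/ω = 36.7×10³ / 36.34 = 1010 N·m.
J_AB = π(0.0369)⁴/32 = 1.82×10^-7 m⁴; J_BC = π(0.0567)⁴/32 = 1.01×10^-6 m⁴.
θ = (T/G)·Σ L_i/J_i = (1010/44.4×10⁹)·(0.604/1.82×10^-7 + 0.325/1.01×10^-6) = 0.08277 rad.

0.0828 rad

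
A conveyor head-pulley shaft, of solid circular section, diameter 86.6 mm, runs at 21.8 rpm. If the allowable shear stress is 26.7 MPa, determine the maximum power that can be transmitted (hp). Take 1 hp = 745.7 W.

J = πd⁴/32 = π(0.0866)⁴/32 = 5.522×10^-6 m⁴.
T_max = τ_allow·J/r = 2.67×10^7 × 5.522×10^-6 / 0.0433 = 3405 N·m.
ω = 2π·21.8/60 = 2.283 rad/s, so P_max = T_max·ω = 7773 W.

10.4 hp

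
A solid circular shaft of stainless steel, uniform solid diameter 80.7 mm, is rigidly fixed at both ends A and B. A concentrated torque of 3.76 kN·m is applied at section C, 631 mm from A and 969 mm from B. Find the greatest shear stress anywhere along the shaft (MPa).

With uniform GJ and both ends fixed, compatibility θ_AC = θ_CB gives T_A·a = T_B·b, together with T_A + T_B = T₀.
T_A = T₀·b/(a+b) = 3760·969/1600 = 2277 N·m; T_B = 1483 N·m.
τ in each portion: τ_AC = 2.21×10^7 Pa, τ_CB = 1.44×10^7 Pa; maximum is in AC.
τ_max = T_AC·r/J = 2277·0.0404/4.16×10^-6 = 2.207×10^7 Pa.

22.1 MPa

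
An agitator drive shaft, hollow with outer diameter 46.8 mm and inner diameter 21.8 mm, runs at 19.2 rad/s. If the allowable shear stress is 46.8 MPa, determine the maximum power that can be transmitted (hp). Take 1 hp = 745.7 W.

23.1 hp

J = π(d_o⁴ − d_i⁴)/32 = π(0.0468⁴ − 0.0218⁴)/32 = 4.488×10^-7 m⁴.
T_max = τ_allow·J/r = 4.68×10^7 × 4.488×10^-7 / 0.0234 = 897.6 N·m.
ω = 19.2 rad/s, so P_max = T_max·ω = 1.723×10^4 W.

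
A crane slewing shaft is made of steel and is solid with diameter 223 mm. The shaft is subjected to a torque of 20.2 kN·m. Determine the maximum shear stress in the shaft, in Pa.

J = πd⁴/32 = π(0.223)⁴/32 = 2.428×10^-4 m⁴.
τ_max = T·r/J = 20200 × 0.112 / 2.428×10^-4 = 9.277×10^6 Pa.

9.28e6 Pa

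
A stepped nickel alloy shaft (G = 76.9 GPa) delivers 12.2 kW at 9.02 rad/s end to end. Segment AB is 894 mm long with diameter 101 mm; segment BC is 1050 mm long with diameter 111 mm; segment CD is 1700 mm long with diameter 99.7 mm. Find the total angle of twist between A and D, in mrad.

ω = 9.02 rad/s, so T = P/ω = 12.2×10³ / 9.020 = 1353 N·m.
J_AB = π(0.101)⁴/32 = 1.02×10^-5 m⁴; J_BC = π(0.111)⁴/32 = 1.49×10^-5 m⁴; J_CD = π(0.0997)⁴/32 = 9.70×10^-6 m⁴.
θ = (T/G)·Σ L_i/J_i = (1353/76.9×10⁹)·(0.894/1.02×10^-5 + 1.05/1.49×10^-5 + 1.70/9.70×10^-6) = 5.861×10^-3 rad.

5.86 mrad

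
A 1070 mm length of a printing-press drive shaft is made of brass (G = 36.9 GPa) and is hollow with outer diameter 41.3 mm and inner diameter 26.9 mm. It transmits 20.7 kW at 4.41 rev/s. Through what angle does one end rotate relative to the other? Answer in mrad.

92.5 mrad

ω = 2π·4.41 = 27.71 rad/s, so T = P/ω = 20.7×10³ / 27.71 = 747.1 N·m.
J = π(d_o⁴ − d_i⁴)/32 = π(0.0413⁴ − 0.0269⁴)/32 = 2.342×10^-7 m⁴.
θ = T·L/(G·J) = 747.1 × 1.07 / (36.9×10⁹ × 2.342×10^-7) = 0.09249 rad.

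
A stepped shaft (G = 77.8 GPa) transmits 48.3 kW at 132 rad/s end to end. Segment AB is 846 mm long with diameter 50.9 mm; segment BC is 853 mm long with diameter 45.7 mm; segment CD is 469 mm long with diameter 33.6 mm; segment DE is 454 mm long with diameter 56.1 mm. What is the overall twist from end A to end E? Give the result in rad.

ω = 132 rad/s, so T = P/ω = 48.3×10³ / 132.0 = 365.9 N·m.
J_AB = π(0.0509)⁴/32 = 6.59×10^-7 m⁴; J_BC = π(0.0457)⁴/32 = 4.28×10^-7 m⁴; J_CD = π(0.0336)⁴/32 = 1.25×10^-7 m⁴; J_DE = π(0.0561)⁴/32 = 9.72×10^-7 m⁴.
θ = (T/G)·Σ L_i/J_i = (365.9/77.8×10⁹)·(0.846/6.59×10^-7 + 0.853/4.28×10^-7 + 0.469/1.25×10^-7 + 0.454/9.72×10^-7) = 0.03523 rad.

0.0352 rad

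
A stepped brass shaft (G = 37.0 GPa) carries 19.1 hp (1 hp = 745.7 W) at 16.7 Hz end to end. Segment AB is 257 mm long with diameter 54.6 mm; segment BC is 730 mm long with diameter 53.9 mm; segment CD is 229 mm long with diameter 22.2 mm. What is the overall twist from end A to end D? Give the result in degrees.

ω = 2π·16.7 = 104.9 rad/s, so T = P/ω = 19.1×745.7 / 104.9 = 135.7 N·m.
J_AB = π(0.0546)⁴/32 = 8.73×10^-7 m⁴; J_BC = π(0.0539)⁴/32 = 8.29×10^-7 m⁴; J_CD = π(0.0222)⁴/32 = 2.38×10^-8 m⁴.
θ = (T/G)·Σ L_i/J_i = (135.7/37.0×10⁹)·(0.257/8.73×10^-7 + 0.730/8.29×10^-7 + 0.229/2.38×10^-8) = 0.03954 rad.

2.27°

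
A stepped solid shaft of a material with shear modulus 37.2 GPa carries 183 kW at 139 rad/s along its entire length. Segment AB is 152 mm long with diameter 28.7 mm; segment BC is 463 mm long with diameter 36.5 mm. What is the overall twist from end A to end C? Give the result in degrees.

ω = 139 rad/s, so T = P/ω = 183×10³ / 139.0 = 1317 N·m.
J_AB = π(0.0287)⁴/32 = 6.66×10^-8 m⁴; J_BC = π(0.0365)⁴/32 = 1.74×10^-7 m⁴.
θ = (T/G)·Σ L_i/J_i = (1317/37.2×10⁹)·(0.152/6.66×10^-8 + 0.463/1.74×10^-7) = 0.1748 rad.

10.0°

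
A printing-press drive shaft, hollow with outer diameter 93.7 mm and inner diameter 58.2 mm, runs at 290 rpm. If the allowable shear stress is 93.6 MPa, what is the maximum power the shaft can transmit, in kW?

391 kW

J = π(d_o⁴ − d_i⁴)/32 = π(0.0937⁴ − 0.0582⁴)/32 = 6.441×10^-6 m⁴.
T_max = τ_allow·J/r = 9.36×10^7 × 6.441×10^-6 / 0.0469 = 12870 N·m.
ω = 2π·290/60 = 30.37 rad/s, so P_max = T_max·ω = 3.908×10^5 W.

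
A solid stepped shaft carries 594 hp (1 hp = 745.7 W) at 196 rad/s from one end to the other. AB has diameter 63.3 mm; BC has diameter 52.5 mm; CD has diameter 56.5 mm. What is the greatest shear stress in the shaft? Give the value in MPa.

ω = 196 rad/s, so T = P/ω = 594×745.7 / 196.0 = 2260 N·m.
Under the same torque, τ_max = 16T/(πd³) is largest where d is smallest — segment BC (d = 52.5 mm).
τ_max = 16·2260/(π·(0.0525)³) = 7.954×10^7 Pa.

79.5 MPa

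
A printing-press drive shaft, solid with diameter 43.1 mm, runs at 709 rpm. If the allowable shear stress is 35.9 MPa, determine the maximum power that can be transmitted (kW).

41.9 kW

J = πd⁴/32 = π(0.0431)⁴/32 = 3.388×10^-7 m⁴.
T_max = τ_allow·J/r = 3.59×10^7 × 3.388×10^-7 / 0.0215 = 564.4 N·m.
ω = 2π·709/60 = 74.25 rad/s, so P_max = T_max·ω = 4.190×10^4 W.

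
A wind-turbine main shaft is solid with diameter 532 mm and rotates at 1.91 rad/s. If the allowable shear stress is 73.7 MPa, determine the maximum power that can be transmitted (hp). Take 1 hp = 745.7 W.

5580 hp

J = πd⁴/32 = π(0.532)⁴/32 = 7.864×10^-3 m⁴.
T_max = τ_allow·J/r = 7.37×10^7 × 7.864×10^-3 / 0.266 = 2.179e6 N·m.
ω = 1.91 rad/s, so P_max = T_max·ω = 4.162×10^6 W.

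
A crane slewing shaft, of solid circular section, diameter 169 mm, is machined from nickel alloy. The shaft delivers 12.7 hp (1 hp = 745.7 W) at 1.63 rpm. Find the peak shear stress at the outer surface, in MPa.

ω = 2π·1.63/60 = 0.1707 rad/s, so T = P/ω = 12.7×745.7 / 0.1707 = 55480 N·m.
J = πd⁴/32 = π(0.169)⁴/32 = 8.008×10^-5 m⁴.
τ_max = T·r/J = 55480 × 0.0845 / 8.008×10^-5 = 5.854×10^7 Pa.

58.5 MPa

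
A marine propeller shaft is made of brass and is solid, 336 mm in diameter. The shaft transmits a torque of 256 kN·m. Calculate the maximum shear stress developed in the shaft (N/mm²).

34.4 N/mm²

J = πd⁴/32 = π(0.336)⁴/32 = 1.251×10^-3 m⁴.
τ_max = T·r/J = 256000 × 0.168 / 1.251×10^-3 = 3.437×10^7 Pa.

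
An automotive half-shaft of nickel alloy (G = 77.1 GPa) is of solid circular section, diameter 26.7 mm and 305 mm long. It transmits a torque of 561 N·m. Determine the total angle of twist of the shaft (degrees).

J = πd⁴/32 = π(0.0267)⁴/32 = 4.989×10^-8 m⁴.
θ = T·L/(G·J) = 561.0 × 0.305 / (77.1×10⁹ × 4.989×10^-8) = 0.04448 rad.

2.55°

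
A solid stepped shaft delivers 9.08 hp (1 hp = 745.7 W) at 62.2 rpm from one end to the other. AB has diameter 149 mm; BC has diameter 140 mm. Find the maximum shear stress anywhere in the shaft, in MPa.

1.93 MPa

ω = 2π·62.2/60 = 6.514 rad/s, so T = P/ω = 9.08×745.7 / 6.514 = 1040 N·m.
Under the same torque, τ_max = 16T/(πd³) is largest where d is smallest — segment BC (d = 140 mm).
τ_max = 16·1040/(π·(0.140)³) = 1.929×10^6 Pa.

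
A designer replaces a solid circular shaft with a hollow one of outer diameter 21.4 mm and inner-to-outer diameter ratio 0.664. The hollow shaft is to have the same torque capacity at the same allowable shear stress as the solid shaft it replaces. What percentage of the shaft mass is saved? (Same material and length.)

Equal τ_max and T ⇒ the solid shaft needs d_s³ = d_o³(1−k⁴), so d_s = 21.4·(1−0.664⁴)^(1/3) = 19.91 mm.
Area ratio A_h/A_s = d_o²(1−k²)/d_s² = (1−k²)/(1−k⁴)^(2/3) = 0.6458.
Mass saving = 1 − 0.6458 = 35.4 %.

35.4 %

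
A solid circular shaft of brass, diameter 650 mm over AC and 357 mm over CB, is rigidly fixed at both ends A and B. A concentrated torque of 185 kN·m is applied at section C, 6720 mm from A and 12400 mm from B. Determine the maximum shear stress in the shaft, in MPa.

Compatibility: T_A·a/J_AC = T_B·b/J_CB with T_A + T_B = T₀.
J_AC = 0.0175 m⁴, J_CB = 1.59×10^-3 m⁴, so T_A = T₀·(J_AC/a)/((J_AC/a)+(J_CB/b)) = 176300 N·m, T_B = 8694 N·m.
τ in each portion: τ_AC = 3.27×10^6 Pa, τ_CB = 9.73×10^5 Pa; maximum is in AC.
τ_max = T_AC·r/J = 176300·0.325/0.0175 = 3.270×10^6 Pa.

3.27 MPa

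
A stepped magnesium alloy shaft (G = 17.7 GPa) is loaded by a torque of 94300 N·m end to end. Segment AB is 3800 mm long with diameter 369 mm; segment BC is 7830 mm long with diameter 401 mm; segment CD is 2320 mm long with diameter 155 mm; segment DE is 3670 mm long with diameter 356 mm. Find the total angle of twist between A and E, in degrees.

J_AB = π(0.369)⁴/32 = 1.82×10^-3 m⁴; J_BC = π(0.401)⁴/32 = 2.54×10^-3 m⁴; J_CD = π(0.155)⁴/32 = 5.67×10^-5 m⁴; J_DE = π(0.356)⁴/32 = 1.58×10^-3 m⁴.
θ = (T/G)·Σ L_i/J_i = (94300/17.7×10⁹)·(3.80/1.82×10^-3 + 7.83/2.54×10^-3 + 2.32/5.67×10^-5 + 3.67/1.58×10^-3) = 0.2581 rad.

14.8°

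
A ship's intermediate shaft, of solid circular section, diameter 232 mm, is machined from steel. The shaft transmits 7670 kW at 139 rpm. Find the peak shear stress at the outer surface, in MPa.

ω = 2π·139/60 = 14.56 rad/s, so T = P/ω = 7670×10³ / 14.56 = 526900 N·m.
J = πd⁴/32 = π(0.232)⁴/32 = 2.844×10^-4 m⁴.
τ_max = T·r/J = 526900 × 0.116 / 2.844×10^-4 = 2.149×10^8 Pa.

215 MPa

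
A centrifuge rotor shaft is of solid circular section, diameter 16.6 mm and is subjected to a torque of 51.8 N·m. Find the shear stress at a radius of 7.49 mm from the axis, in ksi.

J = πd⁴/32 = π(0.0166)⁴/32 = 7.455×10^-9 m⁴.
Shear stress varies linearly with radius: τ = T·r/J = 51.80 × 0.00749 / 7.455×10^-9 = 5.205×10^7 Pa.

7.55 ksi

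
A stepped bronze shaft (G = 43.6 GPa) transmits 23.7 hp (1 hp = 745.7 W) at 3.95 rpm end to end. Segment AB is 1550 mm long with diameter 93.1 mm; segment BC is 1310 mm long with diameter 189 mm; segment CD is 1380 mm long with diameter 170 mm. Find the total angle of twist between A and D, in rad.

0.233 rad

ω = 2π·3.95/60 = 0.4136 rad/s, so T = P/ω = 23.7×745.7 / 0.4136 = 42730 N·m.
J_AB = π(0.0931)⁴/32 = 7.38×10^-6 m⁴; J_BC = π(0.189)⁴/32 = 1.25×10^-4 m⁴; J_CD = π(0.170)⁴/32 = 8.20×10^-5 m⁴.
θ = (T/G)·Σ L_i/J_i = (42730/43.6×10⁹)·(1.55/7.38×10^-6 + 1.31/1.25×10^-4 + 1.38/8.20×10^-5) = 0.2327 rad.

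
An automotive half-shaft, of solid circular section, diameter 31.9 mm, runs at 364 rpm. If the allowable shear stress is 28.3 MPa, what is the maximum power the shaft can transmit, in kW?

6.88 kW

J = πd⁴/32 = π(0.0319)⁴/32 = 1.017×10^-7 m⁴.
T_max = τ_allow·J/r = 2.83×10^7 × 1.017×10^-7 / 0.0159 = 180.4 N·m.
ω = 2π·364/60 = 38.12 rad/s, so P_max = T_max·ω = 6876 W.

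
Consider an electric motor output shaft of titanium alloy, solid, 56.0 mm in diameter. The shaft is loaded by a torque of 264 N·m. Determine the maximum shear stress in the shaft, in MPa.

J = πd⁴/32 = π(0.0560)⁴/32 = 9.655×10^-7 m⁴.
τ_max = T·r/J = 264.0 × 0.0280 / 9.655×10^-7 = 7.656×10^6 Pa.

7.66 MPa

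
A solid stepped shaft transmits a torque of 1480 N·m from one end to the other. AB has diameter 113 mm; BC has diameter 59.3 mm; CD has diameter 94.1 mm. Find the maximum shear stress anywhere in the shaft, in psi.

5240 psi

Under the same torque, τ_max = 16T/(πd³) is largest where d is smallest — segment BC (d = 59.3 mm).
τ_max = 16·1480/(π·(0.0593)³) = 3.615×10^7 Pa.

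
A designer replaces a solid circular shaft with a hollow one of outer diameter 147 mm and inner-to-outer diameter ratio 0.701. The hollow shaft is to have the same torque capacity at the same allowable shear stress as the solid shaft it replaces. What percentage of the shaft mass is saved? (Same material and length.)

Equal τ_max and T ⇒ the solid shaft needs d_s³ = d_o³(1−k⁴), so d_s = 147·(1−0.701⁴)^(1/3) = 134.1 mm.
Area ratio A_h/A_s = d_o²(1−k²)/d_s² = (1−k²)/(1−k⁴)^(2/3) = 0.6115.
Mass saving = 1 − 0.6115 = 38.9 %.

38.9 %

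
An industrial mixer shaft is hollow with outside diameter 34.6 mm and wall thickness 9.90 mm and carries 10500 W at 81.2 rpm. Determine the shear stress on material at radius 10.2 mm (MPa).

ω = 2π·81.2/60 = 8.503 rad/s, so T = P/ω = 10500 / 8.503 = 1235 N·m.
J = π(d_o⁴ − d_i⁴)/32 = π(0.0346⁴ − 0.0148⁴)/32 = 1.360×10^-7 m⁴.
Shear stress varies linearly with radius: τ = T·r/J = 1235 × 0.0102 / 1.360×10^-7 = 9.262×10^7 Pa.

92.6 MPa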